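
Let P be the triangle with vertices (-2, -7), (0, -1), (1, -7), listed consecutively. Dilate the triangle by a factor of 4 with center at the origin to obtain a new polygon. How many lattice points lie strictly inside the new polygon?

133

The shoelace formula gives twice the area as |((-2)·(-1) − 0·(-7)) + (0·(-7) − 1·(-1)) + (1·(-7) − (-2)·(-7))| = 18, so the area is 9.
Along each edge there are gcd(|Δx|,|Δy|)+1 lattice points, so counting each shared vertex once the boundary has gcd(2,6) + gcd(1,6) + gcd(3,0) = 2+1+3 = 6.
Scaling by 4 multiplies the area by 4² = 16 (so the new area is 144) and multiplies the boundary lattice-point count by 4, giving 24.
By Pick's theorem, the interior count of the dilated polygon is 144 − 24/2 + 1 = 133.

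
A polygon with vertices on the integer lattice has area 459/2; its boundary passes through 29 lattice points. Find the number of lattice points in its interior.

Pick's theorem A = I + B/2 − 1 rearranges to I = A − B/2 + 1 = 459/2 − 29/2 + 1 = 216.

216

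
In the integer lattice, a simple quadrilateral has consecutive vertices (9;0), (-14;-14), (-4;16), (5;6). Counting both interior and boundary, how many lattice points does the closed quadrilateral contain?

290

The shoelace formula gives twice the area as |[9·(-14) − (-14)·0] + [(-14)·16 − (-4)·(-14)] + [(-4)·6 − 5·16] + [5·0 − 9·6]| = 564, so the area is 282.
The number of boundary lattice points is Σ gcd(|Δx|,|Δy|) = gcd(23,14) + gcd(10,30) + gcd(9,10) + gcd(4,6) = 1+10+1+2 = 14.
Pick's theorem gives I = A − B/2 + 1 = 282 − 14/2 + 1 = 276, so the closed region contains I + B = 276 + 14 = 290 lattice points.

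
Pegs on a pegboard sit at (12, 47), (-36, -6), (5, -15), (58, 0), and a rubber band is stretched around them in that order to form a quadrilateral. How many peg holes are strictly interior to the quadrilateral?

Using the shoelace formula, 2A = |[12·(-6) − (-36)·47] + [(-36)·(-15) − 5·(-6)] + [5·0 − 58·(-15)] + [58·47 − 12·0]| = 5786, so the area is 2893.
Summing gcd(|Δx|,|Δy|) over the edges gives the boundary count: gcd(48,53) + gcd(41,9) + gcd(53,15) + gcd(46,47) = 1+1+1+1 = 4.
Pick's theorem gives I = A − B/2 + 1 = 2893 − 4/2 + 1 = 2892.

2892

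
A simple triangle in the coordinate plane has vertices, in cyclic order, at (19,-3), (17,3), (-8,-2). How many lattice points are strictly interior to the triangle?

By the shoelace formula, twice the signed area is |[19·3 − 17·(-3)] + [17·(-2) − (-8)·3] + [(-8)·(-3) − 19·(-2)]| = 160, so the area is 80.
Summing gcd(|Δx|,|Δy|) over the edges gives the boundary count: gcd(2,6) + gcd(25,5) + gcd(27,1) = 2+5+1 = 8.
By Pick's theorem A = I + B/2 − 1, so I = 80 − 8/2 + 1 = 77.

77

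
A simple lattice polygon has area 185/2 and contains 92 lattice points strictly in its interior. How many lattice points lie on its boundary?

Pick's theorem gives A = I + B/2 − 1, so B = 2(A − I + 1) = 2(185/2 − 92 + 1) = 3.

3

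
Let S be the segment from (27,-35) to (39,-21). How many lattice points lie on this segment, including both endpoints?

The number of lattice points on a segment between lattice points is gcd(|Δx|,|Δy|) + 1 = gcd(12,14) + 1 = 2 + 1 = 3.

3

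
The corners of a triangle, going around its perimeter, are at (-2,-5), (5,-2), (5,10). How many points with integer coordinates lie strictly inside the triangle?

36

By the shoelace formula, twice the signed area is |[(-2)·(-2) − 5·(-5)] + [5·10 − 5·(-2)] + [5·(-5) − (-2)·10]| = 84, so the area is 42.
Summing gcd(|Δx|,|Δy|) over the edges gives the boundary count: gcd(7,3) + gcd(0,12) + gcd(7,15) = 1+12+1 = 14.
By Pick's theorem A = I + B/2 − 1, so I = 42 − 14/2 + 1 = 36.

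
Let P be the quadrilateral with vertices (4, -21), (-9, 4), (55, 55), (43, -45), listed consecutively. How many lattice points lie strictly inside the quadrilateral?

The shoelace formula gives twice the area as |[4·4 − (-9)·(-21)] + [(-9)·55 − 55·4] + [55·(-45) − 43·55] + [43·(-21) − 4·(-45)]| = 6451, so the area is 6451/2.
Along each edge there are gcd(|Δx|,|Δy|)+1 lattice points, so counting each shared vertex once the boundary has gcd(13,25) + gcd(64,51) + gcd(12,100) + gcd(39,24) = 1+1+4+3 = 9.
By Pick's theorem A = I + B/2 − 1, so I = 6451/2 − 9/2 + 1 = 3222.

3222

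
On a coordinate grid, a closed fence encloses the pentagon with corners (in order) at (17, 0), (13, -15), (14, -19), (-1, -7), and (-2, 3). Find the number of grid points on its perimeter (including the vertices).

7

The number of boundary lattice points is Σ gcd(|Δx|,|Δy|) = gcd(4,15) + gcd(1,4) + gcd(15,12) + gcd(1,10) + gcd(19,3) = 1+1+3+1+1 = 7.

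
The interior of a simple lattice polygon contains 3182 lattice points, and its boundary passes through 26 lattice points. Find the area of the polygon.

3194

Pick's theorem states A = I + B/2 − 1, so A = 3182 + 26/2 − 1 = 3194.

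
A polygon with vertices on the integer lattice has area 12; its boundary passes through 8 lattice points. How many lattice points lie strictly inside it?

9

Pick's theorem A = I + B/2 − 1 rearranges to I = A − B/2 + 1 = 12 − 8/2 + 1 = 9.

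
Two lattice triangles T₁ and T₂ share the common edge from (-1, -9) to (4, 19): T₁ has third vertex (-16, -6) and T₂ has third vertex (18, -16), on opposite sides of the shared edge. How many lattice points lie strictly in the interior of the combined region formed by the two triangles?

494

The union is the simple quadrilateral with vertices (-1, -9), (-16, -6), (4, 19), (18, -16) in order.
The shoelace formula gives twice the area as |((-1)·(-6) − (-16)·(-9)) + ((-16)·19 − 4·(-6)) + (4·(-16) − 18·19) + (18·(-9) − (-1)·(-16))| = 1002, so the area is 501.
The number of boundary lattice points is Σ gcd(|Δx|,|Δy|) = gcd(15,3) + gcd(20,25) + gcd(14,35) + gcd(19,7) = 3+5+7+1 = 16.
By Pick's theorem I = A − B/2 + 1 = 501 − 16/2 + 1 = 494.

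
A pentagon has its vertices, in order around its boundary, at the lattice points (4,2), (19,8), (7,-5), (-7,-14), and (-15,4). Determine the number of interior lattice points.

284

Using the shoelace formula, 2A = |[4·8 − 19·2] + [19·(-5) − 7·8] + [7·(-14) − (-7)·(-5)] + [(-7)·4 − (-15)·(-14)] + [(-15)·2 − 4·4]| = 574, so the area is 287.
Along each edge there are gcd(|Δx|,|Δy|)+1 lattice points, so counting each shared vertex once the boundary has gcd(15,6) + gcd(12,13) + gcd(14,9) + gcd(8,18) + gcd(19,2) = 3+1+1+2+1 = 8.
By Pick's theorem A = I + B/2 − 1, so I = 287 − 8/2 + 1 = 284.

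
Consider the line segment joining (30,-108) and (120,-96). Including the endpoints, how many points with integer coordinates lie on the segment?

The number of lattice points on a segment between lattice points is gcd(|Δx|,|Δy|) + 1 = gcd(90,12) + 1 = 6 + 1 = 7.

7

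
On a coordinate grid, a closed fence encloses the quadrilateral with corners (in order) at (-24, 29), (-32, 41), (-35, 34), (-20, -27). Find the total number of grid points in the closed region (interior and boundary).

350

The shoelace formula gives twice the area as |((-24)·41 − (-32)·29) + ((-32)·34 − (-35)·41) + ((-35)·(-27) − (-20)·34) + ((-20)·29 − (-24)·(-27))| = 688, so the area is 344.
Summing gcd(|Δx|,|Δy|) over the edges gives the boundary count: gcd(8,12) + gcd(3,7) + gcd(15,61) + gcd(4,56) = 4+1+1+4 = 10.
Pick's theorem gives I = A − B/2 + 1 = 344 − 10/2 + 1 = 340, so the closed region contains I + B = 340 + 10 = 350 lattice points.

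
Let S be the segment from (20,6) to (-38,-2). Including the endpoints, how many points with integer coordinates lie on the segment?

3

The number of lattice points on a segment between lattice points is gcd(|Δx|,|Δy|) + 1 = gcd(58,8) + 1 = 2 + 1 = 3.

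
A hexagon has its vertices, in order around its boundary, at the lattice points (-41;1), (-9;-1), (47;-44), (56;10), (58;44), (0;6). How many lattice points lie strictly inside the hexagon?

By the shoelace formula, twice the signed area is |[(-41)·(-1) − (-9)·1] + [(-9)·(-44) − 47·(-1)] + [47·10 − 56·(-44)] + [56·44 − 58·10] + [58·6 − 0·44] + [0·1 − (-41)·6]| = 5905, so the area is 2952.5.
The number of boundary lattice points is Σ gcd(|Δx|,|Δy|) = gcd(32,2) + gcd(56,43) + gcd(9,54) + gcd(2,34) + gcd(58,38) + gcd(41,5) = 2+1+9+2+2+1 = 17.
By Pick's theorem A = I + B/2 − 1, so I = 2952.5 − 17/2 + 1 = 2945.

2945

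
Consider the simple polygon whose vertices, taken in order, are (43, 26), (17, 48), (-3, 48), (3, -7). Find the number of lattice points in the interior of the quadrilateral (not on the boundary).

Using the shoelace formula, 2A = |(43·48 − 17·26) + (17·48 − (-3)·48) + ((-3)·(-7) − 3·48) + (3·26 − 43·(-7))| = 2838, so the area is 1419.
Along each edge there are gcd(|Δx|,|Δy|)+1 lattice points, so counting each shared vertex once the boundary has gcd(26,22) + gcd(20,0) + gcd(6,55) + gcd(40,33) = 2+20+1+1 = 24.
By Pick's theorem A = I + B/2 − 1, so I = 1419 − 24/2 + 1 = 1408.

1408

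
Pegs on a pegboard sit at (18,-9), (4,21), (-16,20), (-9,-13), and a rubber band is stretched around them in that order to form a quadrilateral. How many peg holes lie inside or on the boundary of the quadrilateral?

770

By the shoelace formula, twice the signed area is |(18·21 − 4·(-9)) + (4·20 − (-16)·21) + ((-16)·(-13) − (-9)·20) + ((-9)·(-9) − 18·(-13))| = 1533, so the area is 1533/2.
Along each edge there are gcd(|Δx|,|Δy|)+1 lattice points, so counting each shared vertex once the boundary has gcd(14,30) + gcd(20,1) + gcd(7,33) + gcd(27,4) = 2+1+1+1 = 5.
Pick's theorem gives I = A − B/2 + 1 = 1533/2 − 5/2 + 1 = 765, so the closed region contains I + B = 765 + 5 = 770 lattice points.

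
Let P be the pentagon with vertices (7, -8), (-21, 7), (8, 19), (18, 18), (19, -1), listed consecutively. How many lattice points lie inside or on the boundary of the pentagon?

642

The shoelace formula gives twice the area as |[7·7 − (-21)·(-8)] + [(-21)·19 − 8·7] + [8·18 − 18·19] + [18·(-1) − 19·18] + [19·(-8) − 7·(-1)]| = 1277, so the area is 1277/2.
The number of boundary lattice points is Σ gcd(|Δx|,|Δy|) = gcd(28,15) + gcd(29,12) + gcd(10,1) + gcd(1,19) + gcd(12,7) = 1+1+1+1+1 = 5.
Pick's theorem gives I = A − B/2 + 1 = 1277/2 − 5/2 + 1 = 637, so the closed region contains I + B = 637 + 5 = 642 lattice points.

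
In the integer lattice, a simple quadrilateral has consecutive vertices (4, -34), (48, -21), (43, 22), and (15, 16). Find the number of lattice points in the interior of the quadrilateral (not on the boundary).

1644

By the shoelace formula, twice the signed area is |(4·(-21) − 48·(-34)) + (48·22 − 43·(-21)) + (43·16 − 15·22) + (15·(-34) − 4·16)| = 3291, so the area is 1645.5.
Along each edge there are gcd(|Δx|,|Δy|)+1 lattice points, so counting each shared vertex once the boundary has gcd(44,13) + gcd(5,43) + gcd(28,6) + gcd(11,50) = 1+1+2+1 = 5.
By Pick's theorem A = I + B/2 − 1, so I = 1645.5 − 5/2 + 1 = 1644.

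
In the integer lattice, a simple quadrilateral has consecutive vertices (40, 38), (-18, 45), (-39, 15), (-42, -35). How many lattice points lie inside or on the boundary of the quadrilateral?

2888

By the shoelace formula, twice the signed area is |(40·45 − (-18)·38) + ((-18)·15 − (-39)·45) + ((-39)·(-35) − (-42)·15) + ((-42)·38 − 40·(-35))| = 5768, so the area is 2884.
Summing gcd(|Δx|,|Δy|) over the edges gives the boundary count: gcd(58,7) + gcd(21,30) + gcd(3,50) + gcd(82,73) = 1+3+1+1 = 6.
Pick's theorem gives I = A − B/2 + 1 = 2884 − 6/2 + 1 = 2882, so the closed region contains I + B = 2882 + 6 = 2888 lattice points.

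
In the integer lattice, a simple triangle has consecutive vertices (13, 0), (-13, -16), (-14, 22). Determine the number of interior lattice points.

501

By the shoelace formula, twice the signed area is |(13·(-16) − (-13)·0) + ((-13)·22 − (-14)·(-16)) + ((-14)·0 − 13·22)| = 1004, so the area is 502.
The number of boundary lattice points is Σ gcd(|Δx|,|Δy|) = gcd(26,16) + gcd(1,38) + gcd(27,22) = 2+1+1 = 4.
By Pick's theorem A = I + B/2 − 1, so I = 502 − 4/2 + 1 = 501.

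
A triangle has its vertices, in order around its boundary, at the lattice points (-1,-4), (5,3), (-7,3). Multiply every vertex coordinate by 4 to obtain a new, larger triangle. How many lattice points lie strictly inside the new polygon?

645

Using the shoelace formula, 2A = |((-1)·3 − 5·(-4)) + (5·3 − (-7)·3) + ((-7)·(-4) − (-1)·3)| = 84, so the area is 42.
Along each edge there are gcd(|Δx|,|Δy|)+1 lattice points, so counting each shared vertex once the boundary has gcd(6,7) + gcd(12,0) + gcd(6,7) = 1+12+1 = 14.
Scaling by 4 multiplies the area by 4² = 16 (so the new area is 672) and multiplies the boundary lattice-point count by 4, giving 56.
By Pick's theorem, the interior count of the dilated polygon is 672 − 56/2 + 1 = 645.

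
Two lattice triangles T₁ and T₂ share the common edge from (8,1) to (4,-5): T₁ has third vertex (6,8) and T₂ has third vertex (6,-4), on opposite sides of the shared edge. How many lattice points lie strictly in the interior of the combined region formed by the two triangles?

23

The union is the simple quadrilateral with vertices (8,1), (6,8), (4,-5), (6,-4) in order.
The shoelace formula gives twice the area as |(8·8 − 6·1) + (6·(-5) − 4·8) + (4·(-4) − 6·(-5)) + (6·1 − 8·(-4))| = 48, so the area is 24.
The number of boundary lattice points is Σ gcd(|Δx|,|Δy|) = gcd(2,7) + gcd(2,13) + gcd(2,1) + gcd(2,5) = 1+1+1+1 = 4.
By Pick's theorem I = A − B/2 + 1 = 24 − 4/2 + 1 = 23.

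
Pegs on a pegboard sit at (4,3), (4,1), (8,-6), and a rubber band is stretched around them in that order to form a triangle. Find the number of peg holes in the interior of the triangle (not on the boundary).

By the shoelace formula, twice the signed area is |(4·1 − 4·3) + (4·(-6) − 8·1) + (8·3 − 4·(-6))| = 8, so the area is 4.
Along each edge there are gcd(|Δx|,|Δy|)+1 lattice points, so counting each shared vertex once the boundary has gcd(0,2) + gcd(4,7) + gcd(4,9) = 2+1+1 = 4.
By Pick's theorem A = I + B/2 − 1, so I = 4 − 4/2 + 1 = 3.

3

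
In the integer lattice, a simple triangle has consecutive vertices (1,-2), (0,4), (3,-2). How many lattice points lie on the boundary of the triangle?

Along each edge there are gcd(|Δx|,|Δy|)+1 lattice points, so counting each shared vertex once the boundary has gcd(1,6) + gcd(3,6) + gcd(2,0) = 1+3+2 = 6.

6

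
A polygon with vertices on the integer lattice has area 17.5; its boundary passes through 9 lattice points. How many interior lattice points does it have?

From Pick's theorem, I = A − B/2 + 1 = 17.5 − 9/2 + 1 = 14.

14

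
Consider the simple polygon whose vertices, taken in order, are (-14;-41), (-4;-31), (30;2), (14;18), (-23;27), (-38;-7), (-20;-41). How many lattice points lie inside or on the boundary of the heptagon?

2693

Using the shoelace formula, 2A = |((-14)·(-31) − (-4)·(-41)) + ((-4)·2 − 30·(-31)) + (30·18 − 14·2) + (14·27 − (-23)·18) + ((-23)·(-7) − (-38)·27) + ((-38)·(-41) − (-20)·(-7)) + ((-20)·(-41) − (-14)·(-41))| = 5347, so the area is 5347/2.
Summing gcd(|Δx|,|Δy|) over the edges gives the boundary count: gcd(10,10) + gcd(34,33) + gcd(16,16) + gcd(37,9) + gcd(15,34) + gcd(18,34) + gcd(6,0) = 10+1+16+1+1+2+6 = 37.
Pick's theorem gives I = A − B/2 + 1 = 5347/2 − 37/2 + 1 = 2656, so the closed region contains I + B = 2656 + 37 = 2693 lattice points.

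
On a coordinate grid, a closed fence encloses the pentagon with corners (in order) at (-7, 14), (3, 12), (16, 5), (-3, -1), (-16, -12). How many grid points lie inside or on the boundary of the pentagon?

300

By the shoelace formula, twice the signed area is |[(-7)·12 − 3·14] + [3·5 − 16·12] + [16·(-1) − (-3)·5] + [(-3)·(-12) − (-16)·(-1)] + [(-16)·14 − (-7)·(-12)]| = 592, so the area is 296.
Along each edge there are gcd(|Δx|,|Δy|)+1 lattice points, so counting each shared vertex once the boundary has gcd(10,2) + gcd(13,7) + gcd(19,6) + gcd(13,11) + gcd(9,26) = 2+1+1+1+1 = 6.
Pick's theorem gives I = A − B/2 + 1 = 296 − 6/2 + 1 = 294, so the closed region contains I + B = 294 + 6 = 300 lattice points.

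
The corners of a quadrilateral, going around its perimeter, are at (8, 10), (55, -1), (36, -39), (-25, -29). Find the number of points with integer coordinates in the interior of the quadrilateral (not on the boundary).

2341

By the shoelace formula, twice the signed area is |[8·(-1) − 55·10] + [55·(-39) − 36·(-1)] + [36·(-29) − (-25)·(-39)] + [(-25)·10 − 8·(-29)]| = 4704, so the area is 2352.
The number of boundary lattice points is Σ gcd(|Δx|,|Δy|) = gcd(47,11) + gcd(19,38) + gcd(61,10) + gcd(33,39) = 1+19+1+3 = 24.
By Pick's theorem A = I + B/2 − 1, so I = 2352 − 24/2 + 1 = 2341.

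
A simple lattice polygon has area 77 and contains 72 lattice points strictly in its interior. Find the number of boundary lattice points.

Pick's theorem gives A = I + B/2 − 1, so B = 2(A − I + 1) = 2(77 − 72 + 1) = 12.

12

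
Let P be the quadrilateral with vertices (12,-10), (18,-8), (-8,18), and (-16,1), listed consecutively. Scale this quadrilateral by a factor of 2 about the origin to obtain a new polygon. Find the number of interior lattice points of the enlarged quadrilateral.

The shoelace formula gives twice the area as |[12·(-8) − 18·(-10)] + [18·18 − (-8)·(-8)] + [(-8)·1 − (-16)·18] + [(-16)·(-10) − 12·1]| = 772, so the area is 386.
Along each edge there are gcd(|Δx|,|Δy|)+1 lattice points, so counting each shared vertex once the boundary has gcd(6,2) + gcd(26,26) + gcd(8,17) + gcd(28,11) = 2+26+1+1 = 30.
Scaling by 2 multiplies the area by 2² = 4 (so the new area is 1544) and multiplies the boundary lattice-point count by 2, giving 60.
By Pick's theorem, the interior count of the dilated polygon is 1544 − 60/2 + 1 = 1515.

1515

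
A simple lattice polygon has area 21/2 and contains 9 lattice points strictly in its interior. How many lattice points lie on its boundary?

Pick's theorem gives A = I + B/2 − 1, so B = 2(A − I + 1) = 2(21/2 − 9 + 1) = 5.

5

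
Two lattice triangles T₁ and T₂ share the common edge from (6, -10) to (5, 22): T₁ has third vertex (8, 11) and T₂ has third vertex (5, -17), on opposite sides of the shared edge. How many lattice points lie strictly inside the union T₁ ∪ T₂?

42

The union is the simple quadrilateral with vertices (6, -10), (8, 11), (5, 22), (5, -17) in order.
Using the shoelace formula, 2A = |[6·11 − 8·(-10)] + [8·22 − 5·11] + [5·(-17) − 5·22] + [5·(-10) − 6·(-17)]| = 124, so the area is 62.
Along each edge there are gcd(|Δx|,|Δy|)+1 lattice points, so counting each shared vertex once the boundary has gcd(2,21) + gcd(3,11) + gcd(0,39) + gcd(1,7) = 1+1+39+1 = 42.
By Pick's theorem I = A − B/2 + 1 = 62 − 42/2 + 1 = 42.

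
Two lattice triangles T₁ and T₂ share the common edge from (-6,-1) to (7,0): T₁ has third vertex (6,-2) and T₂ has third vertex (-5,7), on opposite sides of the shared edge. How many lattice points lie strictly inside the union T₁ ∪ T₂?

The union is the simple quadrilateral with vertices (-6,-1), (6,-2), (7,0), (-5,7) in order.
The shoelace formula gives twice the area as |((-6)·(-2) − 6·(-1)) + (6·0 − 7·(-2)) + (7·7 − (-5)·0) + ((-5)·(-1) − (-6)·7)| = 128, so the area is 64.
The number of boundary lattice points is Σ gcd(|Δx|,|Δy|) = gcd(12,1) + gcd(1,2) + gcd(12,7) + gcd(1,8) = 1+1+1+1 = 4.
By Pick's theorem I = A − B/2 + 1 = 64 − 4/2 + 1 = 63.

63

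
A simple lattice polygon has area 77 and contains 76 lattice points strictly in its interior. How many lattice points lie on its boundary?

4

Pick's theorem gives A = I + B/2 − 1, so B = 2(A − I + 1) = 2(77 − 76 + 1) = 4.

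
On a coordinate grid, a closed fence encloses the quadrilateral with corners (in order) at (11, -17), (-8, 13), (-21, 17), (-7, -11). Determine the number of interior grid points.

357

The shoelace formula gives twice the area as |[11·13 − (-8)·(-17)] + [(-8)·17 − (-21)·13] + [(-21)·(-11) − (-7)·17] + [(-7)·(-17) − 11·(-11)]| = 734, so the area is 367.
The number of boundary lattice points is Σ gcd(|Δx|,|Δy|) = gcd(19,30) + gcd(13,4) + gcd(14,28) + gcd(18,6) = 1+1+14+6 = 22.
By Pick's theorem A = I + B/2 − 1, so I = 367 − 22/2 + 1 = 357.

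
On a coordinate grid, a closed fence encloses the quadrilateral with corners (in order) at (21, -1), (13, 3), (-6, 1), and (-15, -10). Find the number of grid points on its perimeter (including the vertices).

15

Along each edge there are gcd(|Δx|,|Δy|)+1 lattice points, so counting each shared vertex once the boundary has gcd(8,4) + gcd(19,2) + gcd(9,11) + gcd(36,9) = 4+1+1+9 = 15.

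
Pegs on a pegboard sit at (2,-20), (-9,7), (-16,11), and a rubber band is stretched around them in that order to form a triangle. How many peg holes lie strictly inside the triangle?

Using the shoelace formula, 2A = |(2·7 − (-9)·(-20)) + ((-9)·11 − (-16)·7) + ((-16)·(-20) − 2·11)| = 145, so the area is 72.5.
Along each edge there are gcd(|Δx|,|Δy|)+1 lattice points, so counting each shared vertex once the boundary has gcd(11,27) + gcd(7,4) + gcd(18,31) = 1+1+1 = 3.
By Pick's theorem A = I + B/2 − 1, so I = 72.5 − 3/2 + 1 = 72.

72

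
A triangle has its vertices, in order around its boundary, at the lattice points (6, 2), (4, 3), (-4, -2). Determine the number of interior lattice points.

8

By the shoelace formula, twice the signed area is |(6·3 − 4·2) + (4·(-2) − (-4)·3) + ((-4)·2 − 6·(-2))| = 18, so the area is 9.
Summing gcd(|Δx|,|Δy|) over the edges gives the boundary count: gcd(2,1) + gcd(8,5) + gcd(10,4) = 1+1+2 = 4.
Pick's theorem gives I = A − B/2 + 1 = 9 − 4/2 + 1 = 8.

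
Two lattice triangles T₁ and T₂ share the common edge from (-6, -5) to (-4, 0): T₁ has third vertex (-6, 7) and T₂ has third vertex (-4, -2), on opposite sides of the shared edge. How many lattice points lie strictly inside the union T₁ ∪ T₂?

The union is the simple quadrilateral with vertices (-6, -5), (-6, 7), (-4, 0), (-4, -2) in order.
Using the shoelace formula, 2A = |[(-6)·7 − (-6)·(-5)] + [(-6)·0 − (-4)·7] + [(-4)·(-2) − (-4)·0] + [(-4)·(-5) − (-6)·(-2)]| = 28, so the area is 14.
Summing gcd(|Δx|,|Δy|) over the edges gives the boundary count: gcd(0,12) + gcd(2,7) + gcd(0,2) + gcd(2,3) = 12+1+2+1 = 16.
By Pick's theorem I = A − B/2 + 1 = 14 − 16/2 + 1 = 7.

7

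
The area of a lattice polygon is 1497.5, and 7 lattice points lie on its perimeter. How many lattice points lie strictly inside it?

1495

From Pick's theorem, I = A − B/2 + 1 = 1497.5 − 7/2 + 1 = 1495.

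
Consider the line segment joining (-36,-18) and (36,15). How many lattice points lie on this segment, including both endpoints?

The number of lattice points on a segment between lattice points is gcd(|Δx|,|Δy|) + 1 = gcd(72,33) + 1 = 3 + 1 = 4.

4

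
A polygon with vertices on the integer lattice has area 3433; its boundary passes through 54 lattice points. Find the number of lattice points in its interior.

Pick's theorem A = I + B/2 − 1 rearranges to I = A − B/2 + 1 = 3433 − 54/2 + 1 = 3407.

3407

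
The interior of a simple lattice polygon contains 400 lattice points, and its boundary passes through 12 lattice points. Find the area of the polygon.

Pick's theorem states A = I + B/2 − 1, so A = 400 + 12/2 − 1 = 405.

405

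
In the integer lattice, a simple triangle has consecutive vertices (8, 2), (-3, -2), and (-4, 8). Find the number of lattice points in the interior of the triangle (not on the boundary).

54

Using the shoelace formula, 2A = |(8·(-2) − (-3)·2) + ((-3)·8 − (-4)·(-2)) + ((-4)·2 − 8·8)| = 114, so the area is 57.
Summing gcd(|Δx|,|Δy|) over the edges gives the boundary count: gcd(11,4) + gcd(1,10) + gcd(12,6) = 1+1+6 = 8.
Pick's theorem gives I = A − B/2 + 1 = 57 − 8/2 + 1 = 54.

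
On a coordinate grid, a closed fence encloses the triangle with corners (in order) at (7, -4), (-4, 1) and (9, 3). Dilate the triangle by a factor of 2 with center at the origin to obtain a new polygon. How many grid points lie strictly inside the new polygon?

172

By the shoelace formula, twice the signed area is |[7·1 − (-4)·(-4)] + [(-4)·3 − 9·1] + [9·(-4) − 7·3]| = 87, so the area is 87/2.
Summing gcd(|Δx|,|Δy|) over the edges gives the boundary count: gcd(11,5) + gcd(13,2) + gcd(2,7) = 1+1+1 = 3.
Scaling by 2 multiplies the area by 2² = 4 (so the new area is 174) and multiplies the boundary lattice-point count by 2, giving 6.
By Pick's theorem, the interior count of the dilated polygon is 174 − 6/2 + 1 = 172.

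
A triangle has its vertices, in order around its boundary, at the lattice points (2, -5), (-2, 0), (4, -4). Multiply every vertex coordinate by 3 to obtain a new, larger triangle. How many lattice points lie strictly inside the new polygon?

58

Using the shoelace formula, 2A = |(2·0 − (-2)·(-5)) + ((-2)·(-4) − 4·0) + (4·(-5) − 2·(-4))| = 14, so the area is 7.
Summing gcd(|Δx|,|Δy|) over the edges gives the boundary count: gcd(4,5) + gcd(6,4) + gcd(2,1) = 1+2+1 = 4.
Scaling by 3 multiplies the area by 3² = 9 (so the new area is 63) and multiplies the boundary lattice-point count by 3, giving 12.
By Pick's theorem, the interior count of the dilated polygon is 63 − 12/2 + 1 = 58.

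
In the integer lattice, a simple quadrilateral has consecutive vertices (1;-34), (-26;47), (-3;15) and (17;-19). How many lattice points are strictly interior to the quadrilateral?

907

The shoelace formula gives twice the area as |(1·47 − (-26)·(-34)) + ((-26)·15 − (-3)·47) + ((-3)·(-19) − 17·15) + (17·(-34) − 1·(-19))| = 1843, so the area is 1843/2.
The number of boundary lattice points is Σ gcd(|Δx|,|Δy|) = gcd(27,81) + gcd(23,32) + gcd(20,34) + gcd(16,15) = 27+1+2+1 = 31.
By Pick's theorem A = I + B/2 − 1, so I = 1843/2 − 31/2 + 1 = 907.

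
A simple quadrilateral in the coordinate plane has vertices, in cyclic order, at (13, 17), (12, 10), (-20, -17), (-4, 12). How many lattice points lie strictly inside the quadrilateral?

By the shoelace formula, twice the signed area is |[13·10 − 12·17] + [12·(-17) − (-20)·10] + [(-20)·12 − (-4)·(-17)] + [(-4)·17 − 13·12]| = 610, so the area is 305.
Summing gcd(|Δx|,|Δy|) over the edges gives the boundary count: gcd(1,7) + gcd(32,27) + gcd(16,29) + gcd(17,5) = 1+1+1+1 = 4.
By Pick's theorem A = I + B/2 − 1, so I = 305 − 4/2 + 1 = 304.

304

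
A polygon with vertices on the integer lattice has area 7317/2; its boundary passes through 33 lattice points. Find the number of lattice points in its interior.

From Pick's theorem, I = A − B/2 + 1 = 7317/2 − 33/2 + 1 = 3643.

3643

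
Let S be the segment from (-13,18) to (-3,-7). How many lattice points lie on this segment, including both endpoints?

The number of lattice points on a segment between lattice points is gcd(|Δx|,|Δy|) + 1 = gcd(10,25) + 1 = 5 + 1 = 6.

6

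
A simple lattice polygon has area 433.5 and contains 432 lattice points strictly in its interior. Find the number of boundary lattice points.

5

Pick's theorem gives A = I + B/2 − 1, so B = 2(A − I + 1) = 2(433.5 − 432 + 1) = 5.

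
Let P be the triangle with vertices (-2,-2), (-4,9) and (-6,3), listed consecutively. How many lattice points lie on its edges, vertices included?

Summing gcd(|Δx|,|Δy|) over the edges gives the boundary count: gcd(2,11) + gcd(2,6) + gcd(4,5) = 1+2+1 = 4.

4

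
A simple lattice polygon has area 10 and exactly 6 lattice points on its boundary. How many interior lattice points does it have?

8

Pick's theorem A = I + B/2 − 1 rearranges to I = A − B/2 + 1 = 10 − 6/2 + 1 = 8.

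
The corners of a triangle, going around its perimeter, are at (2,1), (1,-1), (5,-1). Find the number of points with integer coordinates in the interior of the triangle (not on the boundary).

The shoelace formula gives twice the area as |(2·(-1) − 1·1) + (1·(-1) − 5·(-1)) + (5·1 − 2·(-1))| = 8, so the area is 4.
The number of boundary lattice points is Σ gcd(|Δx|,|Δy|) = gcd(1,2) + gcd(4,0) + gcd(3,2) = 1+4+1 = 6.
By Pick's theorem A = I + B/2 − 1, so I = 4 − 6/2 + 1 = 2.

2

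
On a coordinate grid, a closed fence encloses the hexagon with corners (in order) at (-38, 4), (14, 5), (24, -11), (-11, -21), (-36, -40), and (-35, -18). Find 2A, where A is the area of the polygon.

3037

Using the shoelace formula, 2A = |((-38)·5 − 14·4) + (14·(-11) − 24·5) + (24·(-21) − (-11)·(-11)) + ((-11)·(-40) − (-36)·(-21)) + ((-36)·(-18) − (-35)·(-40)) + ((-35)·4 − (-38)·(-18))| = 3037, so the area is 1518.5.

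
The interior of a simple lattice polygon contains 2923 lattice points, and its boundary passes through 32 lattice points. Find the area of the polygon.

2938

Pick's theorem states A = I + B/2 − 1, so A = 2923 + 32/2 − 1 = 2938.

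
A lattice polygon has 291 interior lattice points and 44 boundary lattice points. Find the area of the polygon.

By Pick's theorem, A = I + B/2 − 1 = 291 + 44/2 − 1 = 312.

312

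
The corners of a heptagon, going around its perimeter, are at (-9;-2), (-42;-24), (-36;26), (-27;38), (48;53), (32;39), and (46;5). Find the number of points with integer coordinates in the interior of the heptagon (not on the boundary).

3608

By the shoelace formula, twice the signed area is |((-9)·(-24) − (-42)·(-2)) + ((-42)·26 − (-36)·(-24)) + ((-36)·38 − (-27)·26) + ((-27)·53 − 48·38) + (48·39 − 32·53) + (32·5 − 46·39) + (46·(-2) − (-9)·5)| = 7250, so the area is 3625.
Summing gcd(|Δx|,|Δy|) over the edges gives the boundary count: gcd(33,22) + gcd(6,50) + gcd(9,12) + gcd(75,15) + gcd(16,14) + gcd(14,34) + gcd(55,7) = 11+2+3+15+2+2+1 = 36.
By Pick's theorem A = I + B/2 − 1, so I = 3625 − 36/2 + 1 = 3608.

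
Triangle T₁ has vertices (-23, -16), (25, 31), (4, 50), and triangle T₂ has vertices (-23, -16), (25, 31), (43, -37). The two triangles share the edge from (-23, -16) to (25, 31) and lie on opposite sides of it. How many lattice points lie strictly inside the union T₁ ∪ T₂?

The union is the simple quadrilateral with vertices (-23, -16), (4, 50), (25, 31), (43, -37) in order.
By the shoelace formula, twice the signed area is |[(-23)·50 − 4·(-16)] + [4·31 − 25·50] + [25·(-37) − 43·31] + [43·(-16) − (-23)·(-37)]| = 6009, so the area is 3004.5.
Along each edge there are gcd(|Δx|,|Δy|)+1 lattice points, so counting each shared vertex once the boundary has gcd(27,66) + gcd(21,19) + gcd(18,68) + gcd(66,21) = 3+1+2+3 = 9.
By Pick's theorem I = A − B/2 + 1 = 3004.5 − 9/2 + 1 = 3001.

3001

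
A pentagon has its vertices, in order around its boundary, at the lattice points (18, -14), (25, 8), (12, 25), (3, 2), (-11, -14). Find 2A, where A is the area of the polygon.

By the shoelace formula, twice the signed area is |[18·8 − 25·(-14)] + [25·25 − 12·8] + [12·2 − 3·25] + [3·(-14) − (-11)·2] + [(-11)·(-14) − 18·(-14)]| = 1358, so the area is 679.

1358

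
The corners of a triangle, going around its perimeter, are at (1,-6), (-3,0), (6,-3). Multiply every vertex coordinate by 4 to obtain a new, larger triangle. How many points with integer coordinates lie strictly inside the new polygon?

By the shoelace formula, twice the signed area is |[1·0 − (-3)·(-6)] + [(-3)·(-3) − 6·0] + [6·(-6) − 1·(-3)]| = 42, so the area is 21.
Along each edge there are gcd(|Δx|,|Δy|)+1 lattice points, so counting each shared vertex once the boundary has gcd(4,6) + gcd(9,3) + gcd(5,3) = 2+3+1 = 6.
Scaling by 4 multiplies the area by 4² = 16 (so the new area is 336) and multiplies the boundary lattice-point count by 4, giving 24.
By Pick's theorem, the interior count of the dilated polygon is 336 − 24/2 + 1 = 325.

325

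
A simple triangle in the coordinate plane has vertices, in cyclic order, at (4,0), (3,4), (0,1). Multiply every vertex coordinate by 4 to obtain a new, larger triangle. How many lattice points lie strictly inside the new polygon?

111

By the shoelace formula, twice the signed area is |[4·4 − 3·0] + [3·1 − 0·4] + [0·0 − 4·1]| = 15, so the area is 15/2.
Along each edge there are gcd(|Δx|,|Δy|)+1 lattice points, so counting each shared vertex once the boundary has gcd(1,4) + gcd(3,3) + gcd(4,1) = 1+3+1 = 5.
Scaling by 4 multiplies the area by 4² = 16 (so the new area is 120) and multiplies the boundary lattice-point count by 4, giving 20.
By Pick's theorem, the interior count of the dilated polygon is 120 − 20/2 + 1 = 111.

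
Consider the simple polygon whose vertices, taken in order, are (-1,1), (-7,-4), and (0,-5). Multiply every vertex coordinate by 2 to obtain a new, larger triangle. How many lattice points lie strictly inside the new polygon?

Using the shoelace formula, 2A = |[(-1)·(-4) − (-7)·1] + [(-7)·(-5) − 0·(-4)] + [0·1 − (-1)·(-5)]| = 41, so the area is 41/2.
Summing gcd(|Δx|,|Δy|) over the edges gives the boundary count: gcd(6,5) + gcd(7,1) + gcd(1,6) = 1+1+1 = 3.
Scaling by 2 multiplies the area by 2² = 4 (so the new area is 82) and multiplies the boundary lattice-point count by 2, giving 6.
By Pick's theorem, the interior count of the dilated polygon is 82 − 6/2 + 1 = 80.

80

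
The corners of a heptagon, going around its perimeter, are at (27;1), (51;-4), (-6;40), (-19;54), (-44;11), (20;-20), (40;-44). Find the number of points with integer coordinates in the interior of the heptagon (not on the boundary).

Using the shoelace formula, 2A = |[27·(-4) − 51·1] + [51·40 − (-6)·(-4)] + [(-6)·54 − (-19)·40] + [(-19)·11 − (-44)·54] + [(-44)·(-20) − 20·11] + [20·(-44) − 40·(-20)] + [40·1 − 27·(-44)]| = 6268, so the area is 3134.
Summing gcd(|Δx|,|Δy|) over the edges gives the boundary count: gcd(24,5) + gcd(57,44) + gcd(13,14) + gcd(25,43) + gcd(64,31) + gcd(20,24) + gcd(13,45) = 1+1+1+1+1+4+1 = 10.
Pick's theorem gives I = A − B/2 + 1 = 3134 − 10/2 + 1 = 3130.

3130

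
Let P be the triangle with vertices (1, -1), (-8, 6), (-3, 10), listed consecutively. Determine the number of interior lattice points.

The shoelace formula gives twice the area as |(1·6 − (-8)·(-1)) + ((-8)·10 − (-3)·6) + ((-3)·(-1) − 1·10)| = 71, so the area is 71/2.
Along each edge there are gcd(|Δx|,|Δy|)+1 lattice points, so counting each shared vertex once the boundary has gcd(9,7) + gcd(5,4) + gcd(4,11) = 1+1+1 = 3.
Pick's theorem gives I = A − B/2 + 1 = 71/2 − 3/2 + 1 = 35.

35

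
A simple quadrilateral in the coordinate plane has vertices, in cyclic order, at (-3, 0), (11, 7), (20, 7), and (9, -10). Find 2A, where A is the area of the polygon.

377

By the shoelace formula, twice the signed area is |((-3)·7 − 11·0) + (11·7 − 20·7) + (20·(-10) − 9·7) + (9·0 − (-3)·(-10))| = 377, so the area is 188.5.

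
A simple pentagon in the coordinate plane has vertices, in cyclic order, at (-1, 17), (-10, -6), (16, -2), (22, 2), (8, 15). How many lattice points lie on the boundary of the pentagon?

Summing gcd(|Δx|,|Δy|) over the edges gives the boundary count: gcd(9,23) + gcd(26,4) + gcd(6,4) + gcd(14,13) + gcd(9,2) = 1+2+2+1+1 = 7.

7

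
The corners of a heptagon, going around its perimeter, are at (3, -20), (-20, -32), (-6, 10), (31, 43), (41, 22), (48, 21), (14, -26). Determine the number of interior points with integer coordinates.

Using the shoelace formula, 2A = |(3·(-32) − (-20)·(-20)) + ((-20)·10 − (-6)·(-32)) + ((-6)·43 − 31·10) + (31·22 − 41·43) + (41·21 − 48·22) + (48·(-26) − 14·21) + (14·(-20) − 3·(-26))| = 4476, so the area is 2238.
The number of boundary lattice points is Σ gcd(|Δx|,|Δy|) = gcd(23,12) + gcd(14,42) + gcd(37,33) + gcd(10,21) + gcd(7,1) + gcd(34,47) + gcd(11,6) = 1+14+1+1+1+1+1 = 20.
Pick's theorem gives I = A − B/2 + 1 = 2238 − 20/2 + 1 = 2229.

2229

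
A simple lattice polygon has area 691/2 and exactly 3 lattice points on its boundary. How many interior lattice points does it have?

Pick's theorem A = I + B/2 − 1 rearranges to I = A − B/2 + 1 = 691/2 − 3/2 + 1 = 345.

345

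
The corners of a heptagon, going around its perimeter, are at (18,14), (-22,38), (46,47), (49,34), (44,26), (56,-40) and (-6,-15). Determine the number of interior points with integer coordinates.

3422

Using the shoelace formula, 2A = |[18·38 − (-22)·14] + [(-22)·47 − 46·38] + [46·34 − 49·47] + [49·26 − 44·34] + [44·(-40) − 56·26] + [56·(-15) − (-6)·(-40)] + [(-6)·14 − 18·(-15)]| = 6861, so the area is 3430.5.
Along each edge there are gcd(|Δx|,|Δy|)+1 lattice points, so counting each shared vertex once the boundary has gcd(40,24) + gcd(68,9) + gcd(3,13) + gcd(5,8) + gcd(12,66) + gcd(62,25) + gcd(24,29) = 8+1+1+1+6+1+1 = 19.
By Pick's theorem A = I + B/2 − 1, so I = 3430.5 − 19/2 + 1 = 3422.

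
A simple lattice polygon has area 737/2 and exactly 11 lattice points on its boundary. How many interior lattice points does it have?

Pick's theorem A = I + B/2 − 1 rearranges to I = A − B/2 + 1 = 737/2 − 11/2 + 1 = 364.

364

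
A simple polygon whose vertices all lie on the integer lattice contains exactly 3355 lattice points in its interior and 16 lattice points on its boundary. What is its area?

By Pick's theorem, A = I + B/2 − 1 = 3355 + 16/2 − 1 = 3362.

3362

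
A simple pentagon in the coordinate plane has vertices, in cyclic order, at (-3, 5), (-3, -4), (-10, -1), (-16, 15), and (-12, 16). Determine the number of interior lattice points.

By the shoelace formula, twice the signed area is |((-3)·(-4) − (-3)·5) + ((-3)·(-1) − (-10)·(-4)) + ((-10)·15 − (-16)·(-1)) + ((-16)·16 − (-12)·15) + ((-12)·5 − (-3)·16)| = 264, so the area is 132.
Along each edge there are gcd(|Δx|,|Δy|)+1 lattice points, so counting each shared vertex once the boundary has gcd(0,9) + gcd(7,3) + gcd(6,16) + gcd(4,1) + gcd(9,11) = 9+1+2+1+1 = 14.
Pick's theorem gives I = A − B/2 + 1 = 132 − 14/2 + 1 = 126.

126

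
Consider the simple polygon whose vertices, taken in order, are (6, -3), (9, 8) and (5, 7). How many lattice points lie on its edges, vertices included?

3

Summing gcd(|Δx|,|Δy|) over the edges gives the boundary count: gcd(3,11) + gcd(4,1) + gcd(1,10) = 1+1+1 = 3.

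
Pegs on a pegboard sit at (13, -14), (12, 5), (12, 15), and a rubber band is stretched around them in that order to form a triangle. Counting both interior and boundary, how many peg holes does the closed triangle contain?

Using the shoelace formula, 2A = |[13·5 − 12·(-14)] + [12·15 − 12·5] + [12·(-14) − 13·15]| = 10, so the area is 5.
The number of boundary lattice points is Σ gcd(|Δx|,|Δy|) = gcd(1,19) + gcd(0,10) + gcd(1,29) = 1+10+1 = 12.
Pick's theorem gives I = A − B/2 + 1 = 5 − 12/2 + 1 = 0, so the closed region contains I + B = 0 + 12 = 12 lattice points.

12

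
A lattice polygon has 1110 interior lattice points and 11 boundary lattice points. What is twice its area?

By Pick's theorem, A = I + B/2 − 1 = 1110 + 11/2 − 1 = 2229/2.
Hence 2A = 2229.

2229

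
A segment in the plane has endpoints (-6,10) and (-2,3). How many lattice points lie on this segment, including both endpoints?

The number of lattice points on a segment between lattice points is gcd(|Δx|,|Δy|) + 1 = gcd(4,7) + 1 = 1 + 1 = 2.

2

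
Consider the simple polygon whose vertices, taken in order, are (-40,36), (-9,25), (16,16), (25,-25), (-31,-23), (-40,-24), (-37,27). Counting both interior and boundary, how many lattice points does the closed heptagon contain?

2890

By the shoelace formula, twice the signed area is |((-40)·25 − (-9)·36) + ((-9)·16 − 16·25) + (16·(-25) − 25·16) + (25·(-23) − (-31)·(-25)) + ((-31)·(-24) − (-40)·(-23)) + ((-40)·27 − (-37)·(-24)) + ((-37)·36 − (-40)·27)| = 5766, so the area is 2883.
The number of boundary lattice points is Σ gcd(|Δx|,|Δy|) = gcd(31,11) + gcd(25,9) + gcd(9,41) + gcd(56,2) + gcd(9,1) + gcd(3,51) + gcd(3,9) = 1+1+1+2+1+3+3 = 12.
Pick's theorem gives I = A − B/2 + 1 = 2883 − 12/2 + 1 = 2878, so the closed region contains I + B = 2878 + 12 = 2890 lattice points.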